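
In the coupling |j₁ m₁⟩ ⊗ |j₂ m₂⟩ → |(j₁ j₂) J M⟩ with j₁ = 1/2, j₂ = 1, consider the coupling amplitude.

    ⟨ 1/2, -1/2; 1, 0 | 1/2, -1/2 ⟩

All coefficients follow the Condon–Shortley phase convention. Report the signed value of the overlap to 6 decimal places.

√[2·1!0!1!/3! · 0!1!1!1!0!1!] = √(1/3)
  +(−1)^1/∏(1,0,0,0,0,1)! = -1  (running -1)
⟨..|..⟩ = √(1/3)·(-1) = -0.577350

-0.577350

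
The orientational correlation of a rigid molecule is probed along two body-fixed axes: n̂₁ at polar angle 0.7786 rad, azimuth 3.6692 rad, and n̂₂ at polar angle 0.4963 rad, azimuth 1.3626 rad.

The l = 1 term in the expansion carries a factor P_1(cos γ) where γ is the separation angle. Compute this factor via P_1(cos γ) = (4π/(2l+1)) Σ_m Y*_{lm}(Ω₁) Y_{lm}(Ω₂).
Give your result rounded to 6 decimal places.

Expand P_1 via completeness: Σ_{m} conj(Y_{1,m}) at Ω₁ times Y_{1,m} at Ω₂ —
  m=-1: (-0.209640-0.122159i) × (+0.034005-0.160963i) = -0.026792+0.029590i  (running Σ = -0.026792+0.029590i)
  m=0: (+0.347835-0.000000i) × (+0.429653+0.000000i) = +0.149448+0.000000i  (running Σ = +0.122656+0.029590i)
  m=1: (+0.209640-0.122159i) × (-0.034005-0.160963i) = -0.026792-0.029590i  (running Σ = +0.095865+0.000000i)
Total Σ_m = +0.095865+0.000000i. Multiply by 4.188790: +0.401557+0.000000i. P_1(cos γ) = 0.401557

0.401557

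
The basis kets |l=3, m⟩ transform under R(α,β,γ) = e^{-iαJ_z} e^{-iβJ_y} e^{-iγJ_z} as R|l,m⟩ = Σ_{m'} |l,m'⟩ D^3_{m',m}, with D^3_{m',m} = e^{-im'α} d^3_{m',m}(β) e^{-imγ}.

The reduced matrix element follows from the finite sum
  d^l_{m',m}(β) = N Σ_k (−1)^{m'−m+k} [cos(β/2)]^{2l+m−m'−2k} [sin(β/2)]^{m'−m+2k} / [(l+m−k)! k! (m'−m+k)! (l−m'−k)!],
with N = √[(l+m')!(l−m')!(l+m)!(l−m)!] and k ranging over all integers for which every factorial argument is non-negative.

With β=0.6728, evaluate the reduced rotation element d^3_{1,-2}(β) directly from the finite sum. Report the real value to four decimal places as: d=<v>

d=-0.1796

d^3_{1,-2}(β=0.6728) via the finite sum:
c=cos(0.672800/2)=0.943949, s=sin(0.672800/2)=0.330091; N=√[24·2·1·120]=75.894664
The bounds max(0,m−m')=0 and min(l+m,l−m')=1 give 2 terms
  k=0: (−1)^3·75.8947/(12)·0.9439^3·0.3301^3 = -0.191327
  k=1: (−1)^4·75.8947/(24)·0.9439^1·0.3301^5 = +0.011698
d^3_{1,-2}(0.6728) = -0.191327 +0.011698 = -0.179629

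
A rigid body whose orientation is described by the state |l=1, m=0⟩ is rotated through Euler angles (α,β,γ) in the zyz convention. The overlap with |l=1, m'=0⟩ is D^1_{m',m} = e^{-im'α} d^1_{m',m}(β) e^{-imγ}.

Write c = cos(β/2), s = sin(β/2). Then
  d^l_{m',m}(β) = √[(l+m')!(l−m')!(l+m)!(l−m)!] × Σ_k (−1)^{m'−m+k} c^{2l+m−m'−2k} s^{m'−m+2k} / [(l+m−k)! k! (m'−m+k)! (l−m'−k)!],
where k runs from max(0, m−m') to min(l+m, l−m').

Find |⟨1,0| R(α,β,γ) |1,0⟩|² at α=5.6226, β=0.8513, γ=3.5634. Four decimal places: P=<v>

First d^1_{0,0}(β=0.8513), then the phase factors e^{-i(0)α} and e^{-i(0)γ}:
c=cos(0.851300/2)=0.910771, s=sin(0.851300/2)=0.412913; N=√[1·1·1·1]=1.000000
Admissible k: 0..1 (factorial args all ≥0)
  k=0: (−1)^0·1.0000/(1)·0.9108^2·0.4129^0 = +0.829503
  k=1: (−1)^1·1.0000/(1)·0.9108^0·0.4129^2 = -0.170497
d^1_{0,0}(0.8513) = +0.829503 -0.170497 = +0.659006
|D^1_{0,0}|² = |d^1_{0,0}(β)|² = (+0.659006)² = 0.434289 (the z-rotation phases have unit modulus)

P=0.4343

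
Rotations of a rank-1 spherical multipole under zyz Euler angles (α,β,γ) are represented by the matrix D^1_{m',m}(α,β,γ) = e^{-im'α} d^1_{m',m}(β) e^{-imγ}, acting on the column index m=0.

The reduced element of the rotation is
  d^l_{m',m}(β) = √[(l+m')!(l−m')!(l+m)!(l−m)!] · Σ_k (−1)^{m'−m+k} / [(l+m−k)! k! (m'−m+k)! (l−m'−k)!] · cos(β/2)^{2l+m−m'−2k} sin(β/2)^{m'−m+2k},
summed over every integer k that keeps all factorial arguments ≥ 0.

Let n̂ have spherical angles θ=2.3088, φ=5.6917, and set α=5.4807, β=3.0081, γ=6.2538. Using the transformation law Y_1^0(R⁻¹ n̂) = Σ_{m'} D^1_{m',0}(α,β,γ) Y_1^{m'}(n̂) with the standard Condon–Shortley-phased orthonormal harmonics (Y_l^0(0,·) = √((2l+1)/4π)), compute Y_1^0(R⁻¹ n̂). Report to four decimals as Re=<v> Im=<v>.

Need the full column D^1_{m',0} for m'=−1..1 at α=5.4807, β=3.0081, γ=6.2538.
cos(β/2)=0.066697, sin(β/2)=0.997773
d^1_{-1,0}: single k=1 term ⇒ +0.094113;  D = +0.065401-0.067676i
d^1_{0,0}: k∈[0..1] ⇒ +0.004448 -0.995552 = -0.991103;  D = -0.991103+0.000000i
d^1_{1,0}: single k=0 term ⇒ -0.094113;  D = -0.065401-0.067676i
Y_1^{m'}(θ=2.3088,φ=5.6917) and Σ D·Y over m':
  (+0.0654-0.0677i)·(+0.2122+0.1425i)  (-0.9911+0.0000i)·(-0.3287+0.0000i)  (-0.0654-0.0677i)·(-0.2122+0.1425i)
Y_1^0(R⁻¹ n̂) = +0.372857+0.000000i

Re=0.3729 Im=0.0000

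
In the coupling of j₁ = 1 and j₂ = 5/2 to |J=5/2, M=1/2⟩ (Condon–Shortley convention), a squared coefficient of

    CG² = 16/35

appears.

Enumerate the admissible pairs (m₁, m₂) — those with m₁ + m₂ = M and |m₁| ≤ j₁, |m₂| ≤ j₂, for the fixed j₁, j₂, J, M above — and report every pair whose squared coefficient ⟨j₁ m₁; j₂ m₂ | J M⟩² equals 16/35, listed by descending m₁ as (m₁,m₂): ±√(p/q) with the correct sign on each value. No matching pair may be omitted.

(-1,3/2): −√(16/35)

Admissible pairs with m₁+m₂ = M = 1/2: (-1,3/2), (0,1/2), (1,-1/2)
  (m₁,m₂)=(1,-1/2): CG² = 18/35, CG = +√(18/35)
  (m₁,m₂)=(0,1/2): CG² = 1/35, CG = −√(1/35)
  (m₁,m₂)=(-1,3/2): CG² = 16/35, CG = −√(16/35)   ← matches the target
Pairs with CG² = 16/35: (-1,3/2): −√(16/35)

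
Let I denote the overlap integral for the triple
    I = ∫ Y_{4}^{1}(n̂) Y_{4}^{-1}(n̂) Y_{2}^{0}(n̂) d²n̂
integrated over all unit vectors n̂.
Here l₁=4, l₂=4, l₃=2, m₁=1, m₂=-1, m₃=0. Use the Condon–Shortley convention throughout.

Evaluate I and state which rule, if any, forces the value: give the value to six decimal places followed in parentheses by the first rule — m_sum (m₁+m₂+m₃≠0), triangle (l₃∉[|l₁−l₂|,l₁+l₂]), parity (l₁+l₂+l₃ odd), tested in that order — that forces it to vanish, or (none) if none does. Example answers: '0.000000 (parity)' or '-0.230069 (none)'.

-0.139264 (none)

Checks pass: Σm=0; 10 even; l₃=2∈[0,8].
(2·4+1)(2·4+1)(2·2+1) = 405
Δ: 6! 2! 2! / 11! → 1/13860
sum: t=2:+1/192 t=3:−1/36 t=4:+1/192 = -5/288
3j²(4 4 2; 0 0 0) = Δ·Π!·Σ² = 20/693  (sign -1)
sum: t=1:−1/480 t=2:+1/48 t=3:−1/144 = 17/1440
3j²(4 4 2; 1 -1 0) = Δ·Π!·Σ² = 289/13860  (sign +1)
combine: 4πI² = 405·20/693·289/13860 = 1445/5929
take √, sign -1: I = -0.13926381
No selection rule forces the value: the integral is nonzero (none).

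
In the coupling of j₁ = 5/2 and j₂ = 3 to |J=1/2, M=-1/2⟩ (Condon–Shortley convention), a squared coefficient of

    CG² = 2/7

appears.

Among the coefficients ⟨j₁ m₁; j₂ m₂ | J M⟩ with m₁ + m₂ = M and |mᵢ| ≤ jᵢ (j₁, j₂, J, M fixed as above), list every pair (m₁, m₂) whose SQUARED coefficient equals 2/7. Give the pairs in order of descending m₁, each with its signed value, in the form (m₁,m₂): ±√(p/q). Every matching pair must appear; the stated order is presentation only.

Admissible pairs with m₁+m₂ = M = -1/2: (-5/2,2), (-3/2,1), (-1/2,0), (1/2,-1), (3/2,-2), (5/2,-3)
  (m₁,m₂)=(5/2,-3): CG² = 2/7, CG = +√(2/7)   ← matches the target
  (m₁,m₂)=(3/2,-2): CG² = 5/21, CG = −√(5/21)
  (m₁,m₂)=(1/2,-1): CG² = 4/21, CG = +√(4/21)
  (m₁,m₂)=(-1/2,0): CG² = 1/7, CG = −√(1/7)
  (m₁,m₂)=(-3/2,1): CG² = 2/21, CG = +√(2/21)
  (m₁,m₂)=(-5/2,2): CG² = 1/21, CG = −√(1/21)
Pairs with CG² = 2/7: (5/2,-3): +√(2/7)

(5/2,-3): +√(2/7)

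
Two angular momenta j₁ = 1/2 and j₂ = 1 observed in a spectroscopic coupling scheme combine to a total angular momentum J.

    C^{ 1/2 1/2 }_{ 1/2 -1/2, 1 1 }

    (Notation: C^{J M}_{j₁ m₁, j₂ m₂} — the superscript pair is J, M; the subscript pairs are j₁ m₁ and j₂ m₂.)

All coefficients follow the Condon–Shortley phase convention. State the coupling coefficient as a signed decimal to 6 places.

−√(2/3) ≈ -0.816497

j₁+j₂−J=1  J+j₁−j₂=0  J−j₁+j₂=1  j₁+j₂+J+1=3
(j₁±m₁, j₂±m₂, J±M) = (0,1,2,0,1,0)
P² = 2/3
sum k=1..1:
  [1] −1/1 = -1
S = -1
C² = P²·S² = 2/3 ; C = -0.816497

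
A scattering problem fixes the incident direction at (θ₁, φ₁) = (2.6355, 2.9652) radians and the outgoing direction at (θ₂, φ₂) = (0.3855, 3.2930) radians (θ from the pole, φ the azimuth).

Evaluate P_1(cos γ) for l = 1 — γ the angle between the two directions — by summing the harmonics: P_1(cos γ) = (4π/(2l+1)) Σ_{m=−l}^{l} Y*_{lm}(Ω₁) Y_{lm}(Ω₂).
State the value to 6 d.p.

Expand P_1 via completeness: Σ_{m} conj(Y_{1,m}) at Ω₁ times Y_{1,m} at Ω₂ —
  [-1]  conj(Y_{1,-1})(Ω₁) = (-0.164884, 0.029390) ; Y_{1,-1}(Ω₂) = (-0.128427, 0.019595) ; Δ = (0.020600, -0.007005)
  [+0]  conj(Y_{1,0})(Ω₁) = (-0.427354, -0.000000) ; Y_{1,0}(Ω₂) = (0.452744, 0.000000) ; Δ = (-0.193482, -0.000000)
  [+1]  conj(Y_{1,1})(Ω₁) = (0.164884, 0.029390) ; Y_{1,1}(Ω₂) = (0.128427, 0.019595) ; Δ = (0.020600, 0.007005)
Accumulated sum (-0.152283, 0.000000); after 4π/(2l+1) scaling, (-0.637880, 0.000000) ⇒ P_1 = -0.637880

-0.637880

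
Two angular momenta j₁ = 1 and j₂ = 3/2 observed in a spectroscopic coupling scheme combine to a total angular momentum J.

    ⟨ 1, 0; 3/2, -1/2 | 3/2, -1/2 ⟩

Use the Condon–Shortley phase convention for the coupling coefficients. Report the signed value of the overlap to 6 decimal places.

+0.258199  (= +√(1/15))

triangle: 1!×1!×2!/5! = 2/120
(j±m)!: 1!×1!×1!×2!×1!×2! = 4
prefactor² = (2J+1)×Δ×N² = 4/15
  k=0: +1/(0!×1!×1!×1!×0!×1!) = 1
  k=1: −1/(1!×0!×0!×0!×1!×2!) = -1/2
Σ = 1/2  ⇒  CG² = 4/15×(1/2)² = 1/15
CG = +√(1/15) = +0.258199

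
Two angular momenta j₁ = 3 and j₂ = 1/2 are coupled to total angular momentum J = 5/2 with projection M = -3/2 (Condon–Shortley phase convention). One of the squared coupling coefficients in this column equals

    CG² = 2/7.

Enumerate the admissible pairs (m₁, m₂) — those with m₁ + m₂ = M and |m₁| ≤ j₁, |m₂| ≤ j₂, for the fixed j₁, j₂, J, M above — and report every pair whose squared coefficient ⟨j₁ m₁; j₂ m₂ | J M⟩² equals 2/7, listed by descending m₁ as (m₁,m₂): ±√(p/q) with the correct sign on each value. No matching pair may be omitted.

Admissible pairs with m₁+m₂ = M = -3/2: (-2,1/2), (-1,-1/2)
  (m₁,m₂)=(-1,-1/2): CG² = 2/7, CG = +√(2/7)   ← matches the target
  (m₁,m₂)=(-2,1/2): CG² = 5/7, CG = −√(5/7)
Pairs with CG² = 2/7: (-1,-1/2): +√(2/7)

(-1,-1/2): +√(2/7)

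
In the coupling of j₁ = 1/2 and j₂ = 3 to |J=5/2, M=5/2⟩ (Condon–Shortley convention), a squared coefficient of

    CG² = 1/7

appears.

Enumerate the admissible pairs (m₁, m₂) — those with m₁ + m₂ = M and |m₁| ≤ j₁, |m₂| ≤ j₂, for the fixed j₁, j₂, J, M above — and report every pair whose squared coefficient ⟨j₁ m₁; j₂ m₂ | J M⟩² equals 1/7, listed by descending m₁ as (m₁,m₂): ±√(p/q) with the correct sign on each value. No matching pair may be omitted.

(1/2,2): +√(1/7)

Admissible pairs with m₁+m₂ = M = 5/2: (-1/2,3), (1/2,2)
  (m₁,m₂)=(1/2,2): CG² = 1/7, CG = +√(1/7)   ← matches the target
  (m₁,m₂)=(-1/2,3): CG² = 6/7, CG = −√(6/7)
Pairs with CG² = 1/7: (1/2,2): +√(1/7)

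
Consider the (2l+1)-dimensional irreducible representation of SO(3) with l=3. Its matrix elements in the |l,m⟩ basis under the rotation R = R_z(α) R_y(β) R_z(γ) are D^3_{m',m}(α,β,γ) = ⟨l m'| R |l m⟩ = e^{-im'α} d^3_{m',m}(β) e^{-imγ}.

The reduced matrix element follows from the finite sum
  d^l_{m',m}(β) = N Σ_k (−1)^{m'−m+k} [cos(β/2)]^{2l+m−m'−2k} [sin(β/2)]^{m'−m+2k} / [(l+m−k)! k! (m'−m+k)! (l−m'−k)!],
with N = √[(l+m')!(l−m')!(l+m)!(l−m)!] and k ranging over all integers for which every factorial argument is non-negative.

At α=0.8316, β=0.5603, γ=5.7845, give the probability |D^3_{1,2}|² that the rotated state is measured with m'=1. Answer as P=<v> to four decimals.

First d^3_{1,2}(β=0.5603), then the phase factors e^{-i(1)α} and e^{-i(2)γ}:
Half-angle: c=0.961014, s=0.276500. N=√(24·2·120·1)=75.894664
The bounds max(0,m−m')=1 and min(l+m,l−m')=2 give 2 terms
  k=1: (−1)^0·75.8947/(24)·0.9610^5·0.2765^1 = +0.716710
  k=2: (−1)^1·75.8947/(12)·0.9610^3·0.2765^3 = -0.118660
d^3_{1,2}(0.5603) = +0.716710 -0.118660 = +0.598050
|D^3_{1,2}|² = |d^3_{1,2}(β)|² = (+0.598050)² = 0.357664 (the z-rotation phases have unit modulus)

P=0.3577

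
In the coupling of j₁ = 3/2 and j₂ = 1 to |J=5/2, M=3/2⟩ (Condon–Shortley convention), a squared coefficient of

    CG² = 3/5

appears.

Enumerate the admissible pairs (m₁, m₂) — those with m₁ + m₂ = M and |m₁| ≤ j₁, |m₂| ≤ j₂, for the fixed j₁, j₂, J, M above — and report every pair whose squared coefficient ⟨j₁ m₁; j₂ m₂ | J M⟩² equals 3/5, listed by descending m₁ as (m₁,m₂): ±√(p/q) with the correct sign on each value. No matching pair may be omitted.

(1/2,1): +√(3/5)

Admissible pairs with m₁+m₂ = M = 3/2: (1/2,1), (3/2,0)
  (m₁,m₂)=(3/2,0): CG² = 2/5, CG = +√(2/5)
  (m₁,m₂)=(1/2,1): CG² = 3/5, CG = +√(3/5)   ← matches the target
Pairs with CG² = 3/5: (1/2,1): +√(3/5)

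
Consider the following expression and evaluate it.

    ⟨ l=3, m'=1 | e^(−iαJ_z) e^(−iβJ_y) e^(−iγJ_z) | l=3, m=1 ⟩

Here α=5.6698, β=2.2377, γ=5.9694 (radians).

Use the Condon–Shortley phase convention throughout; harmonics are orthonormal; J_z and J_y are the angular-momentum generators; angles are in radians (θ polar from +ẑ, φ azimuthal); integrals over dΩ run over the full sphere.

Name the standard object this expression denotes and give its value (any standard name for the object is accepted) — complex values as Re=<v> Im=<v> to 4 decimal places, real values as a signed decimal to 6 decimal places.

Wigner D-matrix element, Re=0.3126 Im=0.4167

This is a Wigner D-matrix element — the rotation-matrix element ⟨l m'| R(α,β,γ) |l m⟩ in the angular-momentum basis.
D^3_{1,1}(5.6698,2.2377,5.9694) = e^{-i·1·5.6698}·d^3_{1,1}(2.2377)·e^{-i·1·5.9694}. Compute d first:
Half-angle: c=0.436717, s=0.899599. N=√(24·2·24·2)=48.000000
The bounds max(0,m−m')=0 and min(l+m,l−m')=2 give 3 terms
  k=0: (−1)^0·48.0000/(48)·0.4367^6·0.8996^0 = +0.006937
  k=1: (−1)^1·48.0000/(6)·0.4367^4·0.8996^2 = -0.235499
  k=2: (−1)^2·48.0000/(8)·0.4367^2·0.8996^4 = +0.749458
d^3_{1,1}(2.2377) = +0.006937 -0.235499 +0.749458 = +0.520897
D = (+0.817704+0.575639i)·(+0.520897)·(+0.951172+0.308661i) = +0.312590+0.416678i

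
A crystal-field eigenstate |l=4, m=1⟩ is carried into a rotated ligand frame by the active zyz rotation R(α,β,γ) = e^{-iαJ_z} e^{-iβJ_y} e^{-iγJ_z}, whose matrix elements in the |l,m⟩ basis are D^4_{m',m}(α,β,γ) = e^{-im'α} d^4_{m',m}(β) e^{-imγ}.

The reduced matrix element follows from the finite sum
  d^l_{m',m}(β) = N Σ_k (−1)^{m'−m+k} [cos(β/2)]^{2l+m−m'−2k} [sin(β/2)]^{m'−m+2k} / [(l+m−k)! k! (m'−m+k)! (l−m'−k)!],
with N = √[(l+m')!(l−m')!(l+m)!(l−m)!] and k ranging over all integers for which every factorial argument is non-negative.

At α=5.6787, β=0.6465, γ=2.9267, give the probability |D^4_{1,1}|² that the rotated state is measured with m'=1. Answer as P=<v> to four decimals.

P=0.0436

D^4_{1,1}(5.6787,0.6465,2.9267) = e^{-i·1·5.6787}·d^4_{1,1}(0.6465)·e^{-i·1·2.9267}. Compute d first:
Half-angle: c=0.948208, s=0.317650. N=√(120·6·120·6)=720.000000
Admissible k: 0..3 (factorial args all ≥0)
  k=0: (−1)^0·720.0000/(720)·0.9482^8·0.3176^0 = +0.653475
  k=1: (−1)^1·720.0000/(48)·0.9482^6·0.3176^2 = -1.100045
  k=2: (−1)^2·720.0000/(24)·0.9482^4·0.3176^4 = +0.246906
  k=3: (−1)^3·720.0000/(72)·0.9482^2·0.3176^6 = -0.009236
d^4_{1,1}(0.6465) = +0.653475 -1.100045 +0.246906 -0.009236 = -0.208901
|D^4_{1,1}|² = |d^4_{1,1}(β)|² = (-0.208901)² = 0.043640 (the z-rotation phases have unit modulus)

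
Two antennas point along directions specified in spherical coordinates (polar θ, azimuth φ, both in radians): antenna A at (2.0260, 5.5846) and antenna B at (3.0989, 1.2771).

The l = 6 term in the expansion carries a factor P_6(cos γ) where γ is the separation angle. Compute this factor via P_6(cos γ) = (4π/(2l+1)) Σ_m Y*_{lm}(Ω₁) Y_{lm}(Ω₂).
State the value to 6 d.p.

Term-by-term m-sum for l=6 (normalisation 4π/13 = 0.966644):
  m=-6: Y*=-0.12621 + 0.21998j  Y=0.00000 - 0.00000j  product 0.00000 + 0.00000j
  m=-5: Y*=0.40377 - 0.14800j  Y=-0.00000 + 0.00000j  product -0.00000 + 0.00000j
  m=-4: Y*=-0.24587 - 0.08899j  Y=0.00000 + 0.00001j  product -0.00000 - 0.00000j
  m=-3: Y*=-0.09087 - 0.15691j  Y=0.00031 - 0.00026j  product -0.00007 - 0.00003j
  m=-2: Y*=-0.05657 + 0.32253j  Y=-0.00786 - 0.00523j  product 0.00213 - 0.00224j
  m=-1: Y*=-0.05410 + 0.04543j  Y=-0.04035 + 0.13342j  product -0.00388 - 0.00905j
  m=+0: Y*=0.33023 + 0.00000j  Y=0.99773 + 0.00000j  product 0.32949 + 0.00000j
  m=+1: Y*=0.05410 + 0.04543j  Y=0.04035 + 0.13342j  product -0.00388 + 0.00905j
  m=+2: Y*=-0.05657 - 0.32253j  Y=-0.00786 + 0.00523j  product 0.00213 + 0.00224j
  m=+3: Y*=0.09087 - 0.15691j  Y=-0.00031 - 0.00026j  product -0.00007 + 0.00003j
  m=+4: Y*=-0.24587 + 0.08899j  Y=0.00000 - 0.00001j  product -0.00000 + 0.00000j
  m=+5: Y*=-0.40377 - 0.14800j  Y=0.00000 + 0.00000j  product -0.00000 - 0.00000j
  m=+6: Y*=-0.12621 - 0.21998j  Y=0.00000 + 0.00000j  product 0.00000 - 0.00000j
Accumulated sum 0.32585 - 0.00000j; after 4π/(2l+1) scaling, 0.31499 - 0.00000j ⇒ P_6 = 0.314985

0.314985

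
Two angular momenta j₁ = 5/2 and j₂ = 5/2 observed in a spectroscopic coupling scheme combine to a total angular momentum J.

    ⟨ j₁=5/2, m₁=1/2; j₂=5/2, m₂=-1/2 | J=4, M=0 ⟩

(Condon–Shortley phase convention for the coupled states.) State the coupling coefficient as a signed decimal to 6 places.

√[9·1!4!4!/10! · 3!2!2!3!4!4!] = √(20736/175)
  +(−1)^0/∏(0,1,2,2,2,2)! = 1/16  (running 1/16)
  +(−1)^1/∏(1,0,1,1,3,3)! = -1/36  (running 5/144)
⟨..|..⟩ = √(20736/175)·(5/144) = +0.377964

+√(1/7) ≈ +0.377964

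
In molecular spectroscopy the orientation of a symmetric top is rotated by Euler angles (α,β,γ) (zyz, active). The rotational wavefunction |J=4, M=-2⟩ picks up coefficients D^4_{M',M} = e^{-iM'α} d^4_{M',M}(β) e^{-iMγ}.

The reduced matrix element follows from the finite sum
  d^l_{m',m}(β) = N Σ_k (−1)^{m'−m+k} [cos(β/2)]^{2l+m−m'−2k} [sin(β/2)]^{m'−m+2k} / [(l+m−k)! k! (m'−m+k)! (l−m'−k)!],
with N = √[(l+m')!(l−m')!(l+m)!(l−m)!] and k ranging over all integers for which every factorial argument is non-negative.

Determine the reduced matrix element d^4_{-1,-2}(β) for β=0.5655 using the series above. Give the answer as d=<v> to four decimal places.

d^4_{-1,-2}(β=0.5655) via the finite sum:
With c≡cos(β/2)=0.960292 and s≡sin(β/2)=0.278998, N=[6·120·2·720]^{1/2}=1018.233765
The bounds max(0,m−m')=0 and min(l+m,l−m')=2 give 3 terms
  k=0: (−1)^1·1018.2338/(240)·0.9603^7·0.2790^1 = -0.891372
  k=1: (−1)^2·1018.2338/(48)·0.9603^5·0.2790^3 = +0.376204
  k=2: (−1)^3·1018.2338/(72)·0.9603^3·0.2790^5 = -0.021170
d^4_{-1,-2}(0.5655) = -0.891372 +0.376204 -0.021170 = -0.536339

d=-0.5363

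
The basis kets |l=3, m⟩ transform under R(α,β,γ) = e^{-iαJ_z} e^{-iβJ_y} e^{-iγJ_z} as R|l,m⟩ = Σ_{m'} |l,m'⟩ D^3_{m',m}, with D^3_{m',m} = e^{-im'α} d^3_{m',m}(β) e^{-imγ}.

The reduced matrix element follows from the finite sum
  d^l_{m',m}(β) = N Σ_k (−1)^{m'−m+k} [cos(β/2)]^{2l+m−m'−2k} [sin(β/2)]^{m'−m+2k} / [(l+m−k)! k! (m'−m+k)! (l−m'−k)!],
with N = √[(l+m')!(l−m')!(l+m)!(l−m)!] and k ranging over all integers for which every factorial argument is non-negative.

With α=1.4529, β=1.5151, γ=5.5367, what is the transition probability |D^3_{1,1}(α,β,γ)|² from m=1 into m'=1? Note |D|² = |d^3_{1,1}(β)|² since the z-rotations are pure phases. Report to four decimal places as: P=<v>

First d^3_{1,1}(β=1.5151), then the phase factors e^{-i(1)α} and e^{-i(1)γ}:
Half-angle: c=0.726522, s=0.687144. N=√(24·2·24·2)=48.000000
Admissible k: 0..2 (factorial args all ≥0)
  k=0: (−1)^0·48.0000/(48)·0.7265^6·0.6871^0 = +0.147059
  k=1: (−1)^1·48.0000/(6)·0.7265^4·0.6871^2 = -1.052396
  k=2: (−1)^2·48.0000/(8)·0.7265^2·0.6871^4 = +0.706055
d^3_{1,1}(1.5151) = +0.147059 -1.052396 +0.706055 = -0.199283
|D^3_{1,1}|² = |d^3_{1,1}(β)|² = (-0.199283)² = 0.039714 (the z-rotation phases have unit modulus)

P=0.0397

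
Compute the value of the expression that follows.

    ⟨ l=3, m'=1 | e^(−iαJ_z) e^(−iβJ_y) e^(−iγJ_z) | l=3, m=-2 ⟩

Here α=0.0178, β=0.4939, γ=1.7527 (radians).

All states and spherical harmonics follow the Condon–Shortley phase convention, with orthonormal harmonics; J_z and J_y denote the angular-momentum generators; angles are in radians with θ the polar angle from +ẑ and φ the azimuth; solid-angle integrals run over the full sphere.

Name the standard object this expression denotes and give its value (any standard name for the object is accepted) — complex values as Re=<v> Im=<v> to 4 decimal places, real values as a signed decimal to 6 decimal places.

Wigner D-matrix element, Re=0.0767 Im=0.0277

This is a Wigner D-matrix element — the rotation-matrix element ⟨l m'| R(α,β,γ) |l m⟩ in the angular-momentum basis.
Split into d^3_{1,-2}(β=0.4939) × two z-phases.
Half-angle: c=0.969662, s=0.244448. N=√(24·2·1·120)=75.894664
k: max(0,(-2)−(1))=0 … min(3+(-2),3−(1))=1
  k=0: (−1)^3·75.8947/(12)·0.9697^3·0.2444^3 = -0.084227
  k=1: (−1)^4·75.8947/(24)·0.9697^1·0.2444^5 = +0.002676
d^3_{1,-2}(0.4939) = -0.084227 +0.002676 = -0.081550
Attach z-rotation phases: D = e^{-i(1)(0.0178)}·(-0.081550)·e^{-i(-2)(1.7527)} = +0.076717+0.027657i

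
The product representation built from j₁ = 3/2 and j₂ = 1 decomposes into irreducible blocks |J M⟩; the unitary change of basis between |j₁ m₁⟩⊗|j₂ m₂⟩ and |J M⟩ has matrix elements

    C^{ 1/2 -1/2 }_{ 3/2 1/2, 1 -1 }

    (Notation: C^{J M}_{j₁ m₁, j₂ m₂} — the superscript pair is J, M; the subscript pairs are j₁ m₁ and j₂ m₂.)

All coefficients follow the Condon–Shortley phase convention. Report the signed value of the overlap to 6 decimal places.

+0.408248  (= +√(1/6))

triangle: 2!×1!×0!/4! = 2/24
(j±m)!: 2!×1!×0!×2!×0!×1! = 4
prefactor² = (2J+1)×Δ×N² = 2/3
  k=0: +1/(0!×2!×1!×0!×0!×0!) = 1/2
Σ = 1/2  ⇒  CG² = 2/3×(1/2)² = 1/6
CG = +√(1/6) = +0.408248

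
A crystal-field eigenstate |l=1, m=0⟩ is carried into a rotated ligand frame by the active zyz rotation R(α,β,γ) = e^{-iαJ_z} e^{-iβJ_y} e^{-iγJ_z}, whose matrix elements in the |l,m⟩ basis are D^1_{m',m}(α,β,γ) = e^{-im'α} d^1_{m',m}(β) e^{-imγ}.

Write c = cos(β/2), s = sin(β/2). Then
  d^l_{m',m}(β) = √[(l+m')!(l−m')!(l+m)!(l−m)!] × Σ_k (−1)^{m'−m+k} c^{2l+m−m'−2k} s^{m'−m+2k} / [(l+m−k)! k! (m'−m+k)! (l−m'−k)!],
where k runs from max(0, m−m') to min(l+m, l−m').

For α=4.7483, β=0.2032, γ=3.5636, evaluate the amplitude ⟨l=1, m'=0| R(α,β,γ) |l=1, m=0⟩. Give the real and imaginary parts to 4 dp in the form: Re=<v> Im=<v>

Split into d^1_{0,0}(β=0.2032) × two z-phases.
Half-angle: c=0.994843, s=0.101425. N=√(1·1·1·1)=1.000000
k∈{0,1} keeps every argument non-negative
  k=0: (−1)^0·1.0000/(1)·0.9948^2·0.1014^0 = +0.989713
  k=1: (−1)^1·1.0000/(1)·0.9948^0·0.1014^2 = -0.010287
d^1_{0,0}(0.2032) = +0.989713 -0.010287 = +0.979426
D = (+1.000000+0.000000i)·(+0.979426)·(+1.000000+0.000000i) = +0.979426+0.000000i

Re=0.9794 Im=0.0000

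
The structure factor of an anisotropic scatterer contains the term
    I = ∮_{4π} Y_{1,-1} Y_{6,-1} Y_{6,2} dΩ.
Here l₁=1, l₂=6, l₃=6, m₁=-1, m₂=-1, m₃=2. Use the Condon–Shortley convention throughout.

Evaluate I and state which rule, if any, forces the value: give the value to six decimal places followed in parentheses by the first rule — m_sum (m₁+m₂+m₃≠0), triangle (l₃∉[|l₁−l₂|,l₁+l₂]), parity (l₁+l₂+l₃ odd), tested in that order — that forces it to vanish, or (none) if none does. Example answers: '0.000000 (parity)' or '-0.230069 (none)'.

0.000000 (parity)

Σlᵢ=13 odd — θ-integrand is odd under cosθ→−cosθ; I=0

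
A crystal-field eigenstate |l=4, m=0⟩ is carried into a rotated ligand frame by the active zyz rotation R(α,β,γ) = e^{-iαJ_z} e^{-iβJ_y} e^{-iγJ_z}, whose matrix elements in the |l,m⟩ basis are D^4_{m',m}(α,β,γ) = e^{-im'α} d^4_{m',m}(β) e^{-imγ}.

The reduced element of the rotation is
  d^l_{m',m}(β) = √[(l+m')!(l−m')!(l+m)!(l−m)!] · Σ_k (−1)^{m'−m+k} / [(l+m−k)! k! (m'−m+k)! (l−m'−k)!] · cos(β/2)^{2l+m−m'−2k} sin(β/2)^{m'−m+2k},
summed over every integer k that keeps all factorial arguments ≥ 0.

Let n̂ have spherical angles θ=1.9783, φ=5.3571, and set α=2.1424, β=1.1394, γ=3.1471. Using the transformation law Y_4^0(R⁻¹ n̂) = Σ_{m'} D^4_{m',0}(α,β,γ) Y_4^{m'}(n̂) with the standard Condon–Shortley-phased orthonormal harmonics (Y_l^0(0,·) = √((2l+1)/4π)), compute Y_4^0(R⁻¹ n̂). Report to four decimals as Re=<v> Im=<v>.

Need the full column D^4_{m',0} for m'=−4..4 at α=2.1424, β=1.1394, γ=3.1471.
cos(β/2)=0.842063, sin(β/2)=0.539379
d^4_{-4,0}: single k=4 term ⇒ +0.356045;  D = -0.233595+0.268703i
d^4_{-3,0}: k∈[3..4] ⇒ +0.786085 -0.322530 = +0.463556;  D = +0.458757+0.066528i
d^4_{-2,0}: k∈[2..4] ⇒ +0.983959 -1.076578 +0.165644 = +0.073025;  D = -0.030282-0.066451i
d^4_{-1,0}: k∈[1..4] ⇒ +0.724137 -1.782674 +0.731428 -0.050017 = -0.377126;  D = +0.204018-0.317176i
d^4_{0,0}: k∈[0..4] ⇒ +0.252788 -1.659494 +1.531998 -0.279367 +0.007164 = -0.146912;  D = -0.146912+0.000000i
d^4_{1,0}: k∈[0..3] ⇒ -0.724137 +1.782674 -0.731428 +0.050017 = +0.377126;  D = -0.204018-0.317176i
d^4_{2,0}: k∈[0..2] ⇒ +0.983959 -1.076578 +0.165644 = +0.073025;  D = -0.030282+0.066451i
d^4_{3,0}: k∈[0..1] ⇒ -0.786085 +0.322530 = -0.463556;  D = -0.458757+0.066528i
d^4_{4,0}: single k=0 term ⇒ +0.356045;  D = -0.233595-0.268703i
Y_4^{m'}(θ=1.9783,φ=5.3571) and Σ D·Y over m':
  (-0.2336+0.2687i)·(-0.2659-0.1678i)  (+0.4588+0.0665i)·(+0.3588-0.1364i)  (-0.0303-0.0665i)·(-0.0078+0.0269i)  (+0.2040-0.3172i)·(+0.1966+0.2615i)  (-0.1469+0.0000i)·(-0.0898+0.0000i)  (-0.2040-0.3172i)·(-0.1966+0.2615i)  (-0.0303+0.0665i)·(-0.0078-0.0269i)  (-0.4588+0.0665i)·(-0.3588-0.1364i)  (-0.2336-0.2687i)·(-0.2659+0.1678i)
Y_4^0(R⁻¹ n̂) = +0.825136+0.000000i

Re=0.8251 Im=0.0000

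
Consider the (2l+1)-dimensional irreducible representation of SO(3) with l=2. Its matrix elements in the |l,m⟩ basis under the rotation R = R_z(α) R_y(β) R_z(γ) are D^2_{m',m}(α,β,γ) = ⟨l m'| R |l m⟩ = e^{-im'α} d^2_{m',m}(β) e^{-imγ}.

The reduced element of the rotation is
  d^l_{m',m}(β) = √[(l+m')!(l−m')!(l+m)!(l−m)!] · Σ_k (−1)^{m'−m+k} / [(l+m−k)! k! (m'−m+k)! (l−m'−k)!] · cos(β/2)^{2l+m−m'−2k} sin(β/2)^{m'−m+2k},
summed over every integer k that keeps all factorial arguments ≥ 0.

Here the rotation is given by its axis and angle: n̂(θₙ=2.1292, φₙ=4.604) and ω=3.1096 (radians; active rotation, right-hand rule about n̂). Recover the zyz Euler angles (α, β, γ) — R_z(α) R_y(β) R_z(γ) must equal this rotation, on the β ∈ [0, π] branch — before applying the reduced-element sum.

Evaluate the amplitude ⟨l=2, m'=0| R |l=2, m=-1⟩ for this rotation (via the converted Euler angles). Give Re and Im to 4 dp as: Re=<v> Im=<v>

Axis–angle → zyz. n̂ = (sinθₙcosφₙ, sinθₙsinφₙ, cosθₙ) = (-0.091745, -0.843125, -0.529833), ω = 3.1096.
R = I cosω + sinω [n̂]ₓ + (1−cosω) n̂n̂ᵀ gives
  R = [-0.982658, +0.171613, +0.070225; +0.137718, +0.421868, +0.896137; +0.124163, +0.890268, -0.438186]
β = atan2(√(R₁₃²+R₂₃²), R₃₃) = 2.024376; α = atan2(R₂₃, R₁₃) mod 2π = 1.492592; γ = atan2(R₃₂, −R₃₁) mod 2π = 1.709370
Split into d^2_{0,-1}(β=2.0244) × two z-phases.
c=cos(2.024376/2)=0.530007, s=sin(2.024376/2)=0.847993; N=√[2·2·1·6]=4.898979
k∈{0,1} keeps every argument non-negative
  k=0: (−1)^1·4.8990/(2)·0.5300^3·0.8480^1 = -0.309252
  k=1: (−1)^2·4.8990/(2)·0.5300^1·0.8480^3 = +0.791652
d^2_{0,-1}(2.0244) = -0.309252 +0.791652 = +0.482401
Attach z-rotation phases: D = e^{-i(0)(1.4926)}·(+0.482401)·e^{-i(-1)(1.7094)} = -0.066634+0.477776i

Re=-0.0666 Im=0.4778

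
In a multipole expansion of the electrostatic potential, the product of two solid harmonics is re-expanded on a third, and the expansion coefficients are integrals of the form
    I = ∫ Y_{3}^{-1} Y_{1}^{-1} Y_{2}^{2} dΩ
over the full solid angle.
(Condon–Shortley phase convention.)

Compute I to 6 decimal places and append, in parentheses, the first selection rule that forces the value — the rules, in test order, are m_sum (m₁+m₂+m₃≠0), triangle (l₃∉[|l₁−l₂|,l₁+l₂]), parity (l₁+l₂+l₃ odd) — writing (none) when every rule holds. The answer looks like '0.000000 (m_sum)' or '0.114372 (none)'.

m-sum 0 ✓  L=6 even ✓  2≤2≤4 ✓
Π(2lᵢ+1) = 7×3×5 = 105
triangle coeff Δ(3,1,2) = 1/105
Σ_t [1,1]: t=1:−1/4 = -1/4
(3j)²=3/35 [(3 1 2; 0 0 0)], sign=-1
Σ_t [0,0]: t=0:+1/48 = 1/48
(3j)²=1/105 [(3 1 2; -1 -1 2)], sign=+1
⇒ 4πI² = 3/35
I = (-1)√(3/35/(4π)) = -0.08258890
No selection rule forces the value: the integral is nonzero (none).

-0.082589 (none)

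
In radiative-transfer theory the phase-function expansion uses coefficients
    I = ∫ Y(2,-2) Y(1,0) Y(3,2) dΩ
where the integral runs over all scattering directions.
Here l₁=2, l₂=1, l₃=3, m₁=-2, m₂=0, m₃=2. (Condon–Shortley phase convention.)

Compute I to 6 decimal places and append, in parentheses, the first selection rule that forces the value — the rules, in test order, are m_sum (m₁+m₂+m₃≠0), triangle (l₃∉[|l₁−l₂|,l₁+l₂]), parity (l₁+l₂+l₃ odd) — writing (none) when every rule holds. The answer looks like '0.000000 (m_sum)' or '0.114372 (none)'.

Rules hold: Σm=0, L=6 even, 1≤3≤3.
N = 5·3·7 = 105
Δ = 0!·4!·2!/7! = 1/105
Racah Σ t=0..0: t=0:+1/4 = 1/4
⇒ 3j(2 1 3; 0 0 0)² = 3/35, sgn -1
Racah Σ t=0..0: t=0:+1/24 = 1/24
⇒ 3j(2 1 3; -2 0 2)² = 1/21, sgn -1
4πI² = N·(3j₀)²·(3jₘ)² = 3/7
I = +1·√(0.428571/4π) = 0.18467439
No selection rule forces the value: the integral is nonzero (none).

0.184674 (none)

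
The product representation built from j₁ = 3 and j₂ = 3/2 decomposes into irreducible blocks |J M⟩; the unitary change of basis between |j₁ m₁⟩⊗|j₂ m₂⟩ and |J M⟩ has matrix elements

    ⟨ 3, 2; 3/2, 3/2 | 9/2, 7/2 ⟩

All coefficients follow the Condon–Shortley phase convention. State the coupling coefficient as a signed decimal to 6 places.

j₁+j₂−J=0  J+j₁−j₂=6  J−j₁+j₂=3  j₁+j₂+J+1=10
(j₁±m₁, j₂±m₂, J±M) = (5,1,3,0,8,1)
P² = 345600
sum k=0..0:
  [0] +1/720 = 1/720
S = 1/720
C² = P²·S² = 2/3 ; C = +0.816497

+√(2/3) ≈ +0.816497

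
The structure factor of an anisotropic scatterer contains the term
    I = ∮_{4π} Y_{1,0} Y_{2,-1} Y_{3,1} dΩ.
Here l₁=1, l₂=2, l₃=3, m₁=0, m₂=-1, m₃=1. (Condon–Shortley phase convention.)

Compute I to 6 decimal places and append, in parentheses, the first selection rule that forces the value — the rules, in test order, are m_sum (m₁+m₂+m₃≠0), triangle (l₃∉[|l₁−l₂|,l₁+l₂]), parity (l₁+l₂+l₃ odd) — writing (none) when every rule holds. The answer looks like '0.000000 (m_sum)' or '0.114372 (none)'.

-0.233597 (none)

Checks pass: Σm=0; 6 even; l₃=3∈[1,3].
(2·1+1)(2·2+1)(2·3+1) = 105
Δ: 0! 2! 4! / 7! → 1/105
sum: t=0:+1/4 = 1/4
3j²(1 2 3; 0 0 0) = Δ·Π!·Σ² = 3/35  (sign -1)
sum: t=0:+1/6 = 1/6
3j²(1 2 3; 0 -1 1) = Δ·Π!·Σ² = 8/105  (sign +1)
combine: 4πI² = 105·3/35·8/105 = 24/35
take √, sign -1: I = -0.23359668
No selection rule forces the value: the integral is nonzero (none).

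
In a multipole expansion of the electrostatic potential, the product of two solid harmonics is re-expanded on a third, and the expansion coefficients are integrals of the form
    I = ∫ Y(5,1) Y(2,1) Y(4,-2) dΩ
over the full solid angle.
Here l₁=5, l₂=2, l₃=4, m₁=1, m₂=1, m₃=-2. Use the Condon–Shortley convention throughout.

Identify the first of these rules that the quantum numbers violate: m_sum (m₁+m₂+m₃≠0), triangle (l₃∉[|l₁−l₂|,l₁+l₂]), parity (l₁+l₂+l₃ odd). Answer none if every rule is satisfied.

parity

Σmᵢ = 0  ✓
l₃∈[|l₁−l₂|,l₁+l₂]=[3,7], have l₃=4  ✓
Σlᵢ = 11 ⇒ odd  ✗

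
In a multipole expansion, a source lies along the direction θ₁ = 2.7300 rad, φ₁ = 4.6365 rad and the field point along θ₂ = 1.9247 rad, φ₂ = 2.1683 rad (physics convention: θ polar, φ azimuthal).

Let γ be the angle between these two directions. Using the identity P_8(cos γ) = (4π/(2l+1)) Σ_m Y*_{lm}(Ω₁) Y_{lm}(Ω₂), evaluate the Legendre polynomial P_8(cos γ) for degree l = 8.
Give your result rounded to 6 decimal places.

0.267662

Term-by-term m-sum for l=8 (normalisation 4π/17 = 0.739198):
  [-8]  conj(Y_{8,-8})(Ω₁) = 0.00028 - 0.00019j ; Y_{8,-8}(Ω₂) = 0.02088 + 0.30825j ; Δ = 0.00007 + 0.00008j
  [-7]  conj(Y_{8,-7})(Ω₁) = -0.00157 - 0.00267j ; Y_{8,-7}(Ω₂) = 0.39397 + 0.23076j ; Δ = -0.00000 - 0.00142j
  [-6]  conj(Y_{8,-6})(Ω₁) = -0.01608 + 0.00787j ; Y_{8,-6}(Ω₂) = 0.18567 - 0.08819j ; Δ = -0.00229 + 0.00288j
  [-5]  conj(Y_{8,-5})(Ω₁) = 0.02716 + 0.06810j ; Y_{8,-5}(Ω₂) = -0.03764 + 0.24236j ; Δ = -0.01753 + 0.00402j
  [-4]  conj(Y_{8,-4})(Ω₁) = 0.20691 - 0.06481j ; Y_{8,-4}(Ω₂) = 0.22677 + 0.21193j ; Δ = 0.06066 + 0.02915j
  [-3]  conj(Y_{8,-3})(Ω₁) = -0.10038 - 0.43326j ; Y_{8,-3}(Ω₂) = -0.10720 + 0.02417j ; Δ = 0.02123 + 0.04402j
  [-2]  conj(Y_{8,-2})(Ω₁) = -0.53944 + 0.08251j ; Y_{8,-2}(Ω₂) = -0.11962 + 0.30319j ; Δ = 0.03951 - 0.17342j
  [-1]  conj(Y_{8,-1})(Ω₁) = 0.01257 + 0.16535j ; Y_{8,-1}(Ω₂) = -0.02764 - 0.04062j ; Δ = 0.00637 - 0.00508j
  [+0]  conj(Y_{8,0})(Ω₁) = -0.44854 + 0.00000j ; Y_{8,0}(Ω₂) = -0.32565 + 0.00000j ; Δ = 0.14607 + 0.00000j
  [+1]  conj(Y_{8,1})(Ω₁) = -0.01257 + 0.16535j ; Y_{8,1}(Ω₂) = 0.02764 - 0.04062j ; Δ = 0.00637 + 0.00508j
  [+2]  conj(Y_{8,2})(Ω₁) = -0.53944 - 0.08251j ; Y_{8,2}(Ω₂) = -0.11962 - 0.30319j ; Δ = 0.03951 + 0.17342j
  [+3]  conj(Y_{8,3})(Ω₁) = 0.10038 - 0.43326j ; Y_{8,3}(Ω₂) = 0.10720 + 0.02417j ; Δ = 0.02123 - 0.04402j
  [+4]  conj(Y_{8,4})(Ω₁) = 0.20691 + 0.06481j ; Y_{8,4}(Ω₂) = 0.22677 - 0.21193j ; Δ = 0.06066 - 0.02915j
  [+5]  conj(Y_{8,5})(Ω₁) = -0.02716 + 0.06810j ; Y_{8,5}(Ω₂) = 0.03764 + 0.24236j ; Δ = -0.01753 - 0.00402j
  [+6]  conj(Y_{8,6})(Ω₁) = -0.01608 - 0.00787j ; Y_{8,6}(Ω₂) = 0.18567 + 0.08819j ; Δ = -0.00229 - 0.00288j
  [+7]  conj(Y_{8,7})(Ω₁) = 0.00157 - 0.00267j ; Y_{8,7}(Ω₂) = -0.39397 + 0.23076j ; Δ = -0.00000 + 0.00142j
  [+8]  conj(Y_{8,8})(Ω₁) = 0.00028 + 0.00019j ; Y_{8,8}(Ω₂) = 0.02088 - 0.30825j ; Δ = 0.00007 - 0.00008j
Accumulated sum 0.36210 - 0.00000j; after 4π/(2l+1) scaling, 0.26766 - 0.00000j ⇒ P_8 = 0.267662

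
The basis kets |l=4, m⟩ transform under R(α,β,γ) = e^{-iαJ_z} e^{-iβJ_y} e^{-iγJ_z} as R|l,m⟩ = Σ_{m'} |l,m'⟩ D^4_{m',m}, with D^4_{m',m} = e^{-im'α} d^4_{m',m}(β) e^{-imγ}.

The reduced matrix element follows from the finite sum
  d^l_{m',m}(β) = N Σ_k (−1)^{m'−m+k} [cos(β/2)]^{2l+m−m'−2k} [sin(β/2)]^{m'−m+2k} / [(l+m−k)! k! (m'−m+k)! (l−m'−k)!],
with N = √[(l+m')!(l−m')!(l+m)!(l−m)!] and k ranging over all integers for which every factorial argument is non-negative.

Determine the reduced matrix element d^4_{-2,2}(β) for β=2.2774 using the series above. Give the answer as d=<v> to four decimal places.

d^4_{-2,2}(β=2.2774) via the finite sum:
Half-angle: c=0.418775, s=0.908090. N=√(2·720·720·2)=1440.000000
Admissible k: 4..6 (factorial args all ≥0)
  k=4: (−1)^0·1440.0000/(96)·0.4188^4·0.9081^4 = +0.313712
  k=5: (−1)^1·1440.0000/(120)·0.4188^2·0.9081^6 = -1.180094
  k=6: (−1)^2·1440.0000/(1440)·0.4188^0·0.9081^8 = +0.462414
d^4_{-2,2}(2.2774) = +0.313712 -1.180094 +0.462414 = -0.403968

d=-0.4040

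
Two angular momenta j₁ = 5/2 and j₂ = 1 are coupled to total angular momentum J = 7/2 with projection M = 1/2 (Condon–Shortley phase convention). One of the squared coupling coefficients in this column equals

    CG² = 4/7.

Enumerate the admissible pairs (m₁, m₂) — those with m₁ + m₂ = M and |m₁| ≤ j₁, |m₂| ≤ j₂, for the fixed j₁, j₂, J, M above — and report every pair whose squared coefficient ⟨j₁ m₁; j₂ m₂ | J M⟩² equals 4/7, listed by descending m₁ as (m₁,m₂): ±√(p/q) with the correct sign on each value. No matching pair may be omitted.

(1/2,0): +√(4/7)

Admissible pairs with m₁+m₂ = M = 1/2: (-1/2,1), (1/2,0), (3/2,-1)
  (m₁,m₂)=(3/2,-1): CG² = 1/7, CG = +√(1/7)
  (m₁,m₂)=(1/2,0): CG² = 4/7, CG = +√(4/7)   ← matches the target
  (m₁,m₂)=(-1/2,1): CG² = 2/7, CG = +√(2/7)
Pairs with CG² = 4/7: (1/2,0): +√(4/7)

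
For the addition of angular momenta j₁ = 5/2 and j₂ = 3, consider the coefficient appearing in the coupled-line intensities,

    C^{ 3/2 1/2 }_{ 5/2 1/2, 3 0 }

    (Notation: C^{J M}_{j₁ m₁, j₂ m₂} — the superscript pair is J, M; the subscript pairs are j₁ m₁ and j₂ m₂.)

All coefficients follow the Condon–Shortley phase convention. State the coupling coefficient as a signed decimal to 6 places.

+√(4/35) ≈ +0.338062

√[4·4!1!2!/8! · 3!2!3!3!2!1!] = √(144/35)
  +(−1)^1/∏(1,3,1,2,0,0)! = -1/12  (running -1/12)
  +(−1)^2/∏(2,2,0,1,1,1)! = 1/4  (running 1/6)
⟨..|..⟩ = √(144/35)·(1/6) = +0.338062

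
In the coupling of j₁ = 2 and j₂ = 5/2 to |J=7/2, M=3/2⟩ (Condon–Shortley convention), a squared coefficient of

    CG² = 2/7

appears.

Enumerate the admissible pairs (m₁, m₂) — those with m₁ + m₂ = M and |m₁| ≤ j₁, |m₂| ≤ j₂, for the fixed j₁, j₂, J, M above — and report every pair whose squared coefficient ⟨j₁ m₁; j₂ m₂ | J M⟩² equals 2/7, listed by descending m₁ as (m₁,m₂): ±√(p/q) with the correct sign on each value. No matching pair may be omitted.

Admissible pairs with m₁+m₂ = M = 3/2: (-1,5/2), (0,3/2), (1,1/2), (2,-1/2)
  (m₁,m₂)=(2,-1/2): CG² = 8/21, CG = +√(8/21)
  (m₁,m₂)=(1,1/2): CG² = 2/21, CG = +√(2/21)
  (m₁,m₂)=(0,3/2): CG² = 2/7, CG = −√(2/7)   ← matches the target
  (m₁,m₂)=(-1,5/2): CG² = 5/21, CG = −√(5/21)
Pairs with CG² = 2/7: (0,3/2): −√(2/7)

(0,3/2): −√(2/7)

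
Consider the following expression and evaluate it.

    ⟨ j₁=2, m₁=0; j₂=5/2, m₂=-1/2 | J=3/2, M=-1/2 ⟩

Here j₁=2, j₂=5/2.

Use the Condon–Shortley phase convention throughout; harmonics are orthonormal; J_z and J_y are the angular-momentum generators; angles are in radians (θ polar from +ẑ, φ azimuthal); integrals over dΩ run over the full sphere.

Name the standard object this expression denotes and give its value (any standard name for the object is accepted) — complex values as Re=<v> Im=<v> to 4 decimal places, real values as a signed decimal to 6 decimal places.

This is a Clebsch–Gordan (vector-coupling) coefficient.
j₁+j₂−J=3  J+j₁−j₂=1  J−j₁+j₂=2  j₁+j₂+J+1=7
(j₁±m₁, j₂±m₂, J±M) = (2,2,2,3,1,2)
P² = 32/35
sum k=1..2:
  [1] −1/2 = -1/2
  [2] +1/4 = 1/4
S = -1/4
C² = P²·S² = 2/35 ; C = -0.239046

Clebsch–Gordan coefficient, −√(2/35) ≈ -0.239046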